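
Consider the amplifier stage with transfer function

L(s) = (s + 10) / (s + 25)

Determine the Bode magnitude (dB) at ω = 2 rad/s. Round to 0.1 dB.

At s = jω = j2:
zero (s+10): 10 + j2 → |·| = √(10²+2²) = √104 ≈ 10.198, ∠ = arctan(2/10) ≈ 11.31°
pole (s+25): 25 + j2 → |·| = √(25²+2²) = √629 ≈ 25.08, ∠ = arctan(2/25) ≈ 4.57°
|L| = 1 · 10.198 / 25.08 ≈ 0.40662
Gain = 20 log₁₀(0.40662) ≈ -7.82 dB

-7.8 dB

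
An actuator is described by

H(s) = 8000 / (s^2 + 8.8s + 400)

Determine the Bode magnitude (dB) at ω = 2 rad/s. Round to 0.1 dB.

At s = jω = j2:
quadratic: (j2)² + 8.8·j2 + 400 = 396 + j17.6 → |·| ≈ 396.39, ∠ ≈ 2.54°
|H| = 8000 / 396.39 ≈ 20.182
Gain = 20 log₁₀(20.182) ≈ 26.10 dB

26.1 dB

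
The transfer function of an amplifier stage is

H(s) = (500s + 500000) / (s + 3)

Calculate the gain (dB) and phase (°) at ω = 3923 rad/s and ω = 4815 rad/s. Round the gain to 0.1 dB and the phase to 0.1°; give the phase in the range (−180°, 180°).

ω = 3923: 54.3 dB, -14.3°; ω = 4815: 54.2 dB, -11.7°

Substitute s = j3923:
Numerator: 500(j3923) + 500000 = 500000 + j1961500
Denominator: (j3923) + 3 = 3 + j3923
|N| = √(500000² + 1961500²) ≈ 2.0242e+06, ∠N ≈ 75.70°
|D| = √(3² + 3923²) ≈ 3923, ∠D ≈ 89.96°
|H| = 2.0242e+06 / 3923 ≈ 515.98
Gain = 20 log₁₀(515.98) ≈ 54.25 dB
∠H = 75.70° − 89.96° = -14.26°

Substitute s = j4815:
Numerator: 500(j4815) + 500000 = 500000 + j2407500
Denominator: (j4815) + 3 = 3 + j4815
|N| = √(500000² + 2407500²) ≈ 2.4589e+06, ∠N ≈ 78.27°
|D| = √(3² + 4815²) ≈ 4815, ∠D ≈ 89.96°
|H| = 2.4589e+06 / 4815 ≈ 510.67
Gain = 20 log₁₀(510.67) ≈ 54.16 dB
∠H = 78.27° − 89.96° = -11.69°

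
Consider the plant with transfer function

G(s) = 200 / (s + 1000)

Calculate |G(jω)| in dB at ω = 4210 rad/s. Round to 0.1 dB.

-26.7 dB

At s = jω = j4210:
pole (s+1000): 1000 + j4210 → |·| = √(1000²+4210²) = √18724100 ≈ 4327.1, ∠ = arctan(4210/1000) ≈ 76.64°
|G| = 200 / 4327.1 ≈ 0.04622
Gain = 20 log₁₀(0.04622) ≈ -26.70 dB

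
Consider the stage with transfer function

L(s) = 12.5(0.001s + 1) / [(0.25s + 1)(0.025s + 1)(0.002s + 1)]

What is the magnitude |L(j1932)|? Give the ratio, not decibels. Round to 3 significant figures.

At ω = 1932 rad/s:
zero (1 + j1932·0.001) = 1 + j1.932 → |·| ≈ 2.1755, ∠ ≈ 62.63°
pole (1 + j1932·0.25) = 1 + j483 → |·| ≈ 483, ∠ ≈ 89.88°
pole (1 + j1932·0.025) = 1 + j48.3 → |·| ≈ 48.31, ∠ ≈ 88.81°
pole (1 + j1932·0.002) = 1 + j3.864 → |·| ≈ 3.9913, ∠ ≈ 75.49°
|L| = 12.5 · 2.1755 / (483 · 48.31 · 3.9913) ≈ 0.00029199

0.000292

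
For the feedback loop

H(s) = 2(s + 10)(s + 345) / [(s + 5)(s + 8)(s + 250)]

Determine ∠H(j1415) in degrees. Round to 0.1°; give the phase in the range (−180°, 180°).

-93.6°

At s = jω = j1415:
zero (s+10): 10 + j1415 → |·| = √(10²+1415²) = √2002325 ≈ 1415, ∠ = arctan(1415/10) ≈ 89.60°
zero (s+345): 345 + j1415 → |·| = √(345²+1415²) = √2121250 ≈ 1456.5, ∠ = arctan(1415/345) ≈ 76.30°
pole (s+5): 5 + j1415 → |·| = √(5²+1415²) = √2002250 ≈ 1415, ∠ = arctan(1415/5) ≈ 89.80°
pole (s+8): 8 + j1415 → |·| = √(8²+1415²) = √2002289 ≈ 1415, ∠ = arctan(1415/8) ≈ 89.68°
pole (s+250): 250 + j1415 → |·| = √(250²+1415²) = √2064725 ≈ 1436.9, ∠ = arctan(1415/250) ≈ 79.98°
∠H = 165.90° − 259.46° = -93.56°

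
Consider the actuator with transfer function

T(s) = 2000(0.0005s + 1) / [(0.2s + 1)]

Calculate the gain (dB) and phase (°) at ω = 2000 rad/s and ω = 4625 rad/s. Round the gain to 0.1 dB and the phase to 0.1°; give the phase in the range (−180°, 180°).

ω = 2000: 17.0 dB, -44.9°; ω = 4625: 14.7 dB, -23.3°

At ω = 2000 rad/s:
zero (1 + j2000·0.0005) = 1 + j1 → |·| ≈ 1.4142, ∠ ≈ 45.00°
pole (1 + j2000·0.2) = 1 + j400 → |·| ≈ 400, ∠ ≈ 89.86°
|T| = 2000 · 1.4142 / (400) ≈ 7.071
Gain = 20 log₁₀(7.071) ≈ 16.99 dB
∠T = (45.00°) − (89.86°) = -44.86°

At ω = 4625 rad/s:
zero (1 + j4625·0.0005) = 1 + j2.3125 → |·| ≈ 2.5195, ∠ ≈ 66.61°
pole (1 + j4625·0.2) = 1 + j925 → |·| ≈ 925, ∠ ≈ 89.94°
|T| = 2000 · 2.5195 / (925) ≈ 5.4476
Gain = 20 log₁₀(5.4476) ≈ 14.72 dB
∠T = (66.61°) − (89.94°) = -23.33°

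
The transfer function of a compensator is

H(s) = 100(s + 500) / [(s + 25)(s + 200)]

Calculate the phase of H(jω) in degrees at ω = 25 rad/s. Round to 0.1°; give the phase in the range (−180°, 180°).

At s = jω = j25:
zero (s+500): 500 + j25 → |·| = √(500²+25²) = √250625 ≈ 500.62, ∠ = arctan(25/500) ≈ 2.86°
pole (s+25): 25 + j25 → |·| = √(25²+25²) = √1250 ≈ 35.355, ∠ = arctan(25/25) ≈ 45.00°
pole (s+200): 200 + j25 → |·| = √(200²+25²) = √40625 ≈ 201.56, ∠ = arctan(25/200) ≈ 7.13°
∠H = 2.86° − 52.13° = -49.27°

-49.3°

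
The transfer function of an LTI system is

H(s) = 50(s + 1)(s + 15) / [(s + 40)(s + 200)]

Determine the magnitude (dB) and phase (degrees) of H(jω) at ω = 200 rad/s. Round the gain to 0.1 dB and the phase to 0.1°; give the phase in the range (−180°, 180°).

At s = jω = j200:
zero (s+1): 1 + j200 → |·| = √(1²+200²) = √40001 ≈ 200, ∠ = arctan(200/1) ≈ 89.71°
zero (s+15): 15 + j200 → |·| = √(15²+200²) = √40225 ≈ 200.56, ∠ = arctan(200/15) ≈ 85.71°
pole (s+40): 40 + j200 → |·| = √(40²+200²) = √41600 ≈ 203.96, ∠ = arctan(200/40) ≈ 78.69°
pole (s+200): 200 + j200 → |·| = √(200²+200²) = √80000 ≈ 282.84, ∠ = arctan(200/200) ≈ 45.00°
|H| = 50 · 40112 / 57688 ≈ 34.766
Gain = 20 log₁₀(34.766) ≈ 30.82 dB
∠H = 175.42° − 123.69° = 51.73°

30.8 dB, 51.7°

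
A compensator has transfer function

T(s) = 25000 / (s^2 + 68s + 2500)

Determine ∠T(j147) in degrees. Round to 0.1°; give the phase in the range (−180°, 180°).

-152.4°

At s = jω = j147:
quadratic: (j147)² + 68·j147 + 2500 = -19109 + j9996 → |·| ≈ 21566, ∠ ≈ 152.39°
∠T = 0.00° − 152.39° = -152.39°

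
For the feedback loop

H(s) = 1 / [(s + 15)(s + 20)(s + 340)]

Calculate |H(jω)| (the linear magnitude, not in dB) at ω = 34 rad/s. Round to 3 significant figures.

2.00e-06

At s = jω = j34:
pole (s+15): 15 + j34 → |·| = √(15²+34²) = √1381 ≈ 37.162, ∠ = arctan(34/15) ≈ 66.19°
pole (s+20): 20 + j34 → |·| = √(20²+34²) = √1556 ≈ 39.446, ∠ = arctan(34/20) ≈ 59.53°
pole (s+340): 340 + j34 → |·| = √(340²+34²) = √116756 ≈ 341.7, ∠ = arctan(34/340) ≈ 5.71°
|H| = 1 / 5.009e+05 ≈ 1.9964e-06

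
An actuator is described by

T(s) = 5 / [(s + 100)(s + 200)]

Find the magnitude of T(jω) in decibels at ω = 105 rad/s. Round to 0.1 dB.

-76.3 dB

At s = jω = j105:
pole (s+100): 100 + j105 → |·| = √(100²+105²) = √21025 ≈ 145, ∠ = arctan(105/100) ≈ 46.40°
pole (s+200): 200 + j105 → |·| = √(200²+105²) = √51025 ≈ 225.89, ∠ = arctan(105/200) ≈ 27.70°
|T| = 5 / 32754 ≈ 0.00015265
Gain = 20 log₁₀(0.00015265) ≈ -76.33 dB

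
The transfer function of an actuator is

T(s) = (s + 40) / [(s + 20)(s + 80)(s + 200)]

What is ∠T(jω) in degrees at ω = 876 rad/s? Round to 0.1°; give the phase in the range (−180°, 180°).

-163.2°

At s = jω = j876:
zero (s+40): 40 + j876 → |·| = √(40²+876²) = √768976 ≈ 876.91, ∠ = arctan(876/40) ≈ 87.39°
pole (s+20): 20 + j876 → |·| = √(20²+876²) = √767776 ≈ 876.23, ∠ = arctan(876/20) ≈ 88.69°
pole (s+80): 80 + j876 → |·| = √(80²+876²) = √773776 ≈ 879.65, ∠ = arctan(876/80) ≈ 84.78°
pole (s+200): 200 + j876 → |·| = √(200²+876²) = √807376 ≈ 898.54, ∠ = arctan(876/200) ≈ 77.14°
∠T = 87.39° − 250.61° = -163.22°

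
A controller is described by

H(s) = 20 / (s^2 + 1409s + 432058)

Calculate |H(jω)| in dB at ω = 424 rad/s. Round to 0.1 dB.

Substitute s = j424:
Numerator: 20 = 20 + j0
Denominator: (j424)^2 + 1409(j424) + 432058 = 252282 + j597416
|N| = √(20² + 0²) ≈ 20, ∠N ≈ 0.00°
|D| = √(252282² + 597416²) ≈ 6.485e+05, ∠D ≈ 67.11°
|H| = 20 / 6.485e+05 ≈ 3.084e-05
Gain = 20 log₁₀(3.084e-05) ≈ -90.22 dB

-90.2 dB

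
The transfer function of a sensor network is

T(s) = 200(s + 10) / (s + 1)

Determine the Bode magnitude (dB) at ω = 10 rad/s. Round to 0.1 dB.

49.0 dB

At s = jω = j10:
zero (s+10): 10 + j10 → |·| = √(10²+10²) = √200 ≈ 14.142, ∠ = arctan(10/10) ≈ 45.00°
pole (s+1): 1 + j10 → |·| = √(1²+10²) = √101 ≈ 10.05, ∠ = arctan(10/1) ≈ 84.29°
|T| = 200 · 14.142 / 10.05 ≈ 281.43
Gain = 20 log₁₀(281.43) ≈ 48.99 dB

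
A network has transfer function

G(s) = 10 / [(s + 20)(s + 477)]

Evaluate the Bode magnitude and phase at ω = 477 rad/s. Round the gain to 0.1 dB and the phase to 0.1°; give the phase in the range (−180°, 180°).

At s = jω = j477:
pole (s+20): 20 + j477 → |·| = √(20²+477²) = √227929 ≈ 477.42, ∠ = arctan(477/20) ≈ 87.60°
pole (s+477): 477 + j477 → |·| = √(477²+477²) = √455058 ≈ 674.58, ∠ = arctan(477/477) ≈ 45.00°
|G| = 10 / 3.2206e+05 ≈ 3.105e-05
Gain = 20 log₁₀(3.105e-05) ≈ -90.16 dB
∠G = 0.00° − 132.60° = -132.60°

-90.2 dB, -132.6°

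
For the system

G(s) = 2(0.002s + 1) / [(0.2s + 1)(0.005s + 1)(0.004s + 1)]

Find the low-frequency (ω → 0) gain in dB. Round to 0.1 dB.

G(0) = 2 · 1 / 1 = 2
20 log₁₀(2) ≈ 6.02 dB

6.0 dB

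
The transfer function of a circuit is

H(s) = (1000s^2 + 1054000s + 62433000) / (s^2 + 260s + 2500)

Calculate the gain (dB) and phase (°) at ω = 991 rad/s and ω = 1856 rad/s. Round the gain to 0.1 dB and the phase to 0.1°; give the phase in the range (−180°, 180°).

ω = 991: 62.8 dB, -33.9°; ω = 1856: 61.0 dB, -22.1°

Substitute s = j991:
Numerator: 1000(j991)^2 + 1054000(j991) + 62433000 = -919648000 + j1044514000
Denominator: (j991)^2 + 260(j991) + 2500 = -979581 + j257660
|N| = √(919648000² + 1044514000²) ≈ 1.3917e+09, ∠N ≈ 131.36°
|D| = √(979581² + 257660²) ≈ 1.0129e+06, ∠D ≈ 165.26°
|H| = 1.3917e+09 / 1.0129e+06 ≈ 1374
Gain = 20 log₁₀(1374) ≈ 62.76 dB
∠H = 131.36° − 165.26° = -33.90°

Substitute s = j1856:
Numerator: 1000(j1856)^2 + 1054000(j1856) + 62433000 = -3382303000 + j1956224000
Denominator: (j1856)^2 + 260(j1856) + 2500 = -3442236 + j482560
|N| = √(3382303000² + 1956224000²) ≈ 3.9073e+09, ∠N ≈ 149.96°
|D| = √(3442236² + 482560²) ≈ 3.4759e+06, ∠D ≈ 172.02°
|H| = 3.9073e+09 / 3.4759e+06 ≈ 1124.1
Gain = 20 log₁₀(1124.1) ≈ 61.02 dB
∠H = 149.96° − 172.02° = -22.06°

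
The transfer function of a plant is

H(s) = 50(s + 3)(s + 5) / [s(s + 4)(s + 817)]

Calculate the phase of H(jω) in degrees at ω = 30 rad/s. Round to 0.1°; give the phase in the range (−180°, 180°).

-9.7°

At s = jω = j30:
zero (s+3): 3 + j30 → |·| = √(3²+30²) = √909 ≈ 30.15, ∠ = arctan(30/3) ≈ 84.29°
zero (s+5): 5 + j30 → |·| = √(5²+30²) = √925 ≈ 30.414, ∠ = arctan(30/5) ≈ 80.54°
pole (s+4): 4 + j30 → |·| = √(4²+30²) = √916 ≈ 30.265, ∠ = arctan(30/4) ≈ 82.41°
pole (s+817): 817 + j30 → |·| = √(817²+30²) = √668389 ≈ 817.55, ∠ = arctan(30/817) ≈ 2.10°
pole at origin: |s| = 30, ∠ = 90.00° (in denominator)
∠H = 164.83° − 174.51° = -9.68°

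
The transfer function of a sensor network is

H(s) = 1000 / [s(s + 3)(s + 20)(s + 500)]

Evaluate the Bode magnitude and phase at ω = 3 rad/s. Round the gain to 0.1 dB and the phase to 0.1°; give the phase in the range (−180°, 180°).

-42.2 dB, -143.9°

At s = jω = j3:
pole (s+3): 3 + j3 → |·| = √(3²+3²) = √18 ≈ 4.2426, ∠ = arctan(3/3) ≈ 45.00°
pole (s+20): 20 + j3 → |·| = √(20²+3²) = √409 ≈ 20.224, ∠ = arctan(3/20) ≈ 8.53°
pole (s+500): 500 + j3 → |·| = √(500²+3²) = √250009 ≈ 500.01, ∠ = arctan(3/500) ≈ 0.34°
pole at origin: |s| = 3, ∠ = 90.00° (in denominator)
|H| = 1000 / 1.2871e+05 ≈ 0.0077694
Gain = 20 log₁₀(0.0077694) ≈ -42.19 dB
∠H = 0.00° − 143.87° = -143.87°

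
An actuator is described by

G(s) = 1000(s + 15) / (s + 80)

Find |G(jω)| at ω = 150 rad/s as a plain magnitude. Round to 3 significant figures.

887

At s = jω = j150:
zero (s+15): 15 + j150 → |·| = √(15²+150²) = √22725 ≈ 150.75, ∠ = arctan(150/15) ≈ 84.29°
pole (s+80): 80 + j150 → |·| = √(80²+150²) = √28900 ≈ 170, ∠ = arctan(150/80) ≈ 61.93°
|G| = 1000 · 150.75 / 170 ≈ 886.76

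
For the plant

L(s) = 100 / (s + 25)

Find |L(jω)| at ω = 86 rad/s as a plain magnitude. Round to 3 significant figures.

At s = jω = j86:
pole (s+25): 25 + j86 → |·| = √(25²+86²) = √8021 ≈ 89.56, ∠ = arctan(86/25) ≈ 73.79°
|L| = 100 / 89.56 ≈ 1.1166

1.12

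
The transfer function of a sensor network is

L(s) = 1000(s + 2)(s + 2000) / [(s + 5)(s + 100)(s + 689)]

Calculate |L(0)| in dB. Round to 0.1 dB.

21.3 dB

L(0) = 1000·2·2000 / (5·100·689) ≈ 11.611
20 log₁₀(11.611) ≈ 21.30 dB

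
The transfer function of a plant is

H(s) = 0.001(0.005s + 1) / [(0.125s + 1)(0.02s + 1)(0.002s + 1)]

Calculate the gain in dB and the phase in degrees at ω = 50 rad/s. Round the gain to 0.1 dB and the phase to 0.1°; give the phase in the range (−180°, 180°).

At ω = 50 rad/s:
zero (1 + j50·0.005) = 1 + j0.25 → |·| ≈ 1.0308, ∠ ≈ 14.04°
pole (1 + j50·0.125) = 1 + j6.25 → |·| ≈ 6.3295, ∠ ≈ 80.91°
pole (1 + j50·0.02) = 1 + j1 → |·| ≈ 1.4142, ∠ ≈ 45.00°
pole (1 + j50·0.002) = 1 + j0.1 → |·| ≈ 1.005, ∠ ≈ 5.71°
|H| = 0.001 · 1.0308 / (6.3295 · 1.4142 · 1.005) ≈ 0.00011459
Gain = 20 log₁₀(0.00011459) ≈ -78.82 dB
∠H = (14.04°) − (80.91° + 45.00° + 5.71°) = -117.58°

-78.8 dB, -117.6°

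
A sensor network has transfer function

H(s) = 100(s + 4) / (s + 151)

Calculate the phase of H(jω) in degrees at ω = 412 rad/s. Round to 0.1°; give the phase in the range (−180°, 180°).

At s = jω = j412:
zero (s+4): 4 + j412 → |·| = √(4²+412²) = √169760 ≈ 412.02, ∠ = arctan(412/4) ≈ 89.44°
pole (s+151): 151 + j412 → |·| = √(151²+412²) = √192545 ≈ 438.8, ∠ = arctan(412/151) ≈ 69.87°
∠H = 89.44° − 69.87° = 19.57°

19.6°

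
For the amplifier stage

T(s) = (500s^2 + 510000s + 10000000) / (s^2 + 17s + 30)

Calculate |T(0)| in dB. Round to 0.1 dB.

T(0) = 10000000 / 30 ≈ 3.3333e+05
20 log₁₀(3.3333e+05) ≈ 110.46 dB

110.5 dB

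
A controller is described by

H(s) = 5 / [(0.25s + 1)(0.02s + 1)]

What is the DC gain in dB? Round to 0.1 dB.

H(0) = 5 · 1 / 1 = 5
20 log₁₀(5) ≈ 13.98 dB

14.0 dB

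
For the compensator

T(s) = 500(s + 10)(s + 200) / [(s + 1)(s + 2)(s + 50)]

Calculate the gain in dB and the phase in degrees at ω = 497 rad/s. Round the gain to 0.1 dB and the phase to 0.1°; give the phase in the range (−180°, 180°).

0.7 dB, -107.0°

At s = jω = j497:
zero (s+10): 10 + j497 → |·| = √(10²+497²) = √247109 ≈ 497.1, ∠ = arctan(497/10) ≈ 88.85°
zero (s+200): 200 + j497 → |·| = √(200²+497²) = √287009 ≈ 535.73, ∠ = arctan(497/200) ≈ 68.08°
pole (s+1): 1 + j497 → |·| = √(1²+497²) = √247010 ≈ 497, ∠ = arctan(497/1) ≈ 89.88°
pole (s+2): 2 + j497 → |·| = √(2²+497²) = √247013 ≈ 497, ∠ = arctan(497/2) ≈ 89.77°
pole (s+50): 50 + j497 → |·| = √(50²+497²) = √249509 ≈ 499.51, ∠ = arctan(497/50) ≈ 84.26°
|T| = 500 · 2.6631e+05 / 1.2338e+08 ≈ 1.0792
Gain = 20 log₁₀(1.0792) ≈ 0.66 dB
∠T = 156.93° − 263.91° = -106.98°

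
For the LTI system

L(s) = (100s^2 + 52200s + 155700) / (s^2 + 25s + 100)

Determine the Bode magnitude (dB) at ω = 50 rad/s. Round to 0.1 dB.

Substitute s = j50:
Numerator: 100(j50)^2 + 52200(j50) + 155700 = -94300 + j2610000
Denominator: (j50)^2 + 25(j50) + 100 = -2400 + j1250
|N| = √(94300² + 2610000²) ≈ 2.6117e+06, ∠N ≈ 92.07°
|D| = √(2400² + 1250²) ≈ 2706, ∠D ≈ 152.49°
|L| = 2.6117e+06 / 2706 ≈ 965.15
Gain = 20 log₁₀(965.15) ≈ 59.69 dB

59.7 dB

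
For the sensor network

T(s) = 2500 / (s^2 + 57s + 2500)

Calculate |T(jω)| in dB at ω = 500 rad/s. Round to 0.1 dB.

-40.0 dB

At s = jω = j500:
quadratic: (j500)² + 57·j500 + 2500 = -247500 + j28500 → |·| ≈ 2.4914e+05, ∠ ≈ 173.43°
|T| = 2500 / 2.4914e+05 ≈ 0.010035
Gain = 20 log₁₀(0.010035) ≈ -39.97 dB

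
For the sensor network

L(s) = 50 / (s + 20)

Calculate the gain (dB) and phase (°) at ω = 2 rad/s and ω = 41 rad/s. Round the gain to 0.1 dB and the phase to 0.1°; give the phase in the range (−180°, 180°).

ω = 2: 7.9 dB, -5.7°; ω = 41: 0.8 dB, -64.0°

Substitute s = j2:
Numerator: 50 = 50 + j0
Denominator: (j2) + 20 = 20 + j2
|N| = √(50² + 0²) ≈ 50, ∠N ≈ 0.00°
|D| = √(20² + 2²) ≈ 20.1, ∠D ≈ 5.71°
|L| = 50 / 20.1 ≈ 2.4876
Gain = 20 log₁₀(2.4876) ≈ 7.92 dB
∠L = 0.00° − 5.71° = -5.71°

Substitute s = j41:
Numerator: 50 = 50 + j0
Denominator: (j41) + 20 = 20 + j41
|N| = √(50² + 0²) ≈ 50, ∠N ≈ 0.00°
|D| = √(20² + 41²) ≈ 45.618, ∠D ≈ 64.00°
|L| = 50 / 45.618 ≈ 1.0961
Gain = 20 log₁₀(1.0961) ≈ 0.80 dB
∠L = 0.00° − 64.00° = -64.00°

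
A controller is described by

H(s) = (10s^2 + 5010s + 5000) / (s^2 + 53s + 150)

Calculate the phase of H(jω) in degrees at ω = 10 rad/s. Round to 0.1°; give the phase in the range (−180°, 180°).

0.8°

Substitute s = j10:
Numerator: 10(j10)^2 + 5010(j10) + 5000 = 4000 + j50100
Denominator: (j10)^2 + 53(j10) + 150 = 50 + j530
|N| = √(4000² + 50100²) ≈ 50259, ∠N ≈ 85.44°
|D| = √(50² + 530²) ≈ 532.35, ∠D ≈ 84.61°
∠H = 85.44° − 84.61° = 0.83°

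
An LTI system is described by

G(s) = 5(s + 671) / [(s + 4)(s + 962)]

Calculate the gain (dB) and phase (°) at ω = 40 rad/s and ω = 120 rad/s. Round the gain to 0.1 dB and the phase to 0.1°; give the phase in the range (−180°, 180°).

ω = 40: -21.2 dB, -83.3°; ω = 120: -30.7 dB, -85.1°

At s = jω = j40:
zero (s+671): 671 + j40 → |·| = √(671²+40²) = √451841 ≈ 672.19, ∠ = arctan(40/671) ≈ 3.41°
pole (s+4): 4 + j40 → |·| = √(4²+40²) = √1616 ≈ 40.2, ∠ = arctan(40/4) ≈ 84.29°
pole (s+962): 962 + j40 → |·| = √(962²+40²) = √927044 ≈ 962.83, ∠ = arctan(40/962) ≈ 2.38°
|G| = 5 · 672.19 / 38706 ≈ 0.086833
Gain = 20 log₁₀(0.086833) ≈ -21.23 dB
∠G = 3.41° − 86.67° = -83.26°

At s = jω = j120:
zero (s+671): 671 + j120 → |·| = √(671²+120²) = √464641 ≈ 681.65, ∠ = arctan(120/671) ≈ 10.14°
pole (s+4): 4 + j120 → |·| = √(4²+120²) = √14416 ≈ 120.07, ∠ = arctan(120/4) ≈ 88.09°
pole (s+962): 962 + j120 → |·| = √(962²+120²) = √939844 ≈ 969.46, ∠ = arctan(120/962) ≈ 7.11°
|G| = 5 · 681.65 / 1.164e+05 ≈ 0.02928
Gain = 20 log₁₀(0.02928) ≈ -30.67 dB
∠G = 10.14° − 95.20° = -85.06°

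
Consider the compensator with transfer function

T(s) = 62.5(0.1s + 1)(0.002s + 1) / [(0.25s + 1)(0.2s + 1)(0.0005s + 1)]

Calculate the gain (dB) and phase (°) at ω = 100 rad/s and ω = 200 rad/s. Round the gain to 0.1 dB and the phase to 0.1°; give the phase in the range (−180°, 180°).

At ω = 100 rad/s:
zero (1 + j100·0.1) = 1 + j10 → |·| ≈ 10.05, ∠ ≈ 84.29°
zero (1 + j100·0.002) = 1 + j0.2 → |·| ≈ 1.0198, ∠ ≈ 11.31°
pole (1 + j100·0.25) = 1 + j25 → |·| ≈ 25.02, ∠ ≈ 87.71°
pole (1 + j100·0.2) = 1 + j20 → |·| ≈ 20.025, ∠ ≈ 87.14°
pole (1 + j100·0.0005) = 1 + j0.05 → |·| ≈ 1.0012, ∠ ≈ 2.86°
|T| = 62.5 · 10.05 · 1.0198 / (25.02 · 20.025 · 1.0012) ≈ 1.277
Gain = 20 log₁₀(1.277) ≈ 2.12 dB
∠T = (84.29° + 11.31°) − (87.71° + 87.14° + 2.86°) = -82.11°

At ω = 200 rad/s:
zero (1 + j200·0.1) = 1 + j20 → |·| ≈ 20.025, ∠ ≈ 87.14°
zero (1 + j200·0.002) = 1 + j0.4 → |·| ≈ 1.077, ∠ ≈ 21.80°
pole (1 + j200·0.25) = 1 + j50 → |·| ≈ 50.01, ∠ ≈ 88.85°
pole (1 + j200·0.2) = 1 + j40 → |·| ≈ 40.012, ∠ ≈ 88.57°
pole (1 + j200·0.0005) = 1 + j0.1 → |·| ≈ 1.005, ∠ ≈ 5.71°
|T| = 62.5 · 20.025 · 1.077 / (50.01 · 40.012 · 1.005) ≈ 0.67028
Gain = 20 log₁₀(0.67028) ≈ -3.47 dB
∠T = (87.14° + 21.80°) − (88.85° + 88.57° + 5.71°) = -74.19°

ω = 100: 2.1 dB, -82.1°; ω = 200: -3.5 dB, -74.2°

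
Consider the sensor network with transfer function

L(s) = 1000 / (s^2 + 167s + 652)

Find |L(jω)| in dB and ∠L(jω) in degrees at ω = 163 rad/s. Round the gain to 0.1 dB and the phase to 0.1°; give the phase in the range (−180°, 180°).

Substitute s = j163:
Numerator: 1000 = 1000 + j0
Denominator: (j163)^2 + 167(j163) + 652 = -25917 + j27221
|N| = √(1000² + 0²) ≈ 1000, ∠N ≈ 0.00°
|D| = √(25917² + 27221²) ≈ 37586, ∠D ≈ 133.59°
|L| = 1000 / 37586 ≈ 0.026606
Gain = 20 log₁₀(0.026606) ≈ -31.50 dB
∠L = 0.00° − 133.59° = -133.59°

-31.5 dB, -133.6°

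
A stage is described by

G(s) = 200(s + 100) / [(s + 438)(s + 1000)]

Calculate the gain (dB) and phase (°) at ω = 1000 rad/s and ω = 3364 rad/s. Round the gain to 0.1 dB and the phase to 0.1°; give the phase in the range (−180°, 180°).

ω = 1000: -17.7 dB, -27.1°; ω = 3364: -25.0 dB, -67.7°

At s = jω = j1000:
zero (s+100): 100 + j1000 → |·| = √(100²+1000²) = √1010000 ≈ 1005, ∠ = arctan(1000/100) ≈ 84.29°
pole (s+438): 438 + j1000 → |·| = √(438²+1000²) = √1191844 ≈ 1091.7, ∠ = arctan(1000/438) ≈ 66.35°
pole (s+1000): 1000 + j1000 → |·| = √(1000²+1000²) = √2000000 ≈ 1414.2, ∠ = arctan(1000/1000) ≈ 45.00°
|G| = 200 · 1005 / 1.5439e+06 ≈ 0.13019
Gain = 20 log₁₀(0.13019) ≈ -17.71 dB
∠G = 84.29° − 111.35° = -27.06°

At s = jω = j3364:
zero (s+100): 100 + j3364 → |·| = √(100²+3364²) = √11326496 ≈ 3365.5, ∠ = arctan(3364/100) ≈ 88.30°
pole (s+438): 438 + j3364 → |·| = √(438²+3364²) = √11508340 ≈ 3392.4, ∠ = arctan(3364/438) ≈ 82.58°
pole (s+1000): 1000 + j3364 → |·| = √(1000²+3364²) = √12316496 ≈ 3509.5, ∠ = arctan(3364/1000) ≈ 73.44°
|G| = 200 · 3365.5 / 1.1906e+07 ≈ 0.056535
Gain = 20 log₁₀(0.056535) ≈ -24.95 dB
∠G = 88.30° − 156.02° = -67.72°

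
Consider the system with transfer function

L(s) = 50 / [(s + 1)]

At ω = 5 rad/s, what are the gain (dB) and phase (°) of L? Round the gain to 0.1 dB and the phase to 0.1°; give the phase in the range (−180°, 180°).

At ω = 5 rad/s:
pole (1 + j5·1) = 1 + j5 → |·| ≈ 5.099, ∠ ≈ 78.69°
|L| = 50 · 1 / (5.099) ≈ 9.8058
Gain = 20 log₁₀(9.8058) ≈ 19.83 dB
∠L = (0°) − (78.69°) = -78.69°

19.8 dB, -78.7°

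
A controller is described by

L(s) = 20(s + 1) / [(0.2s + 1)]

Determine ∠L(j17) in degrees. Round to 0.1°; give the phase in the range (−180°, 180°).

13.0°

At ω = 17 rad/s:
zero (1 + j17·1) = 1 + j17 → |·| ≈ 17.029, ∠ ≈ 86.63°
pole (1 + j17·0.2) = 1 + j3.4 → |·| ≈ 3.544, ∠ ≈ 73.61°
∠L = (86.63°) − (73.61°) = 13.02°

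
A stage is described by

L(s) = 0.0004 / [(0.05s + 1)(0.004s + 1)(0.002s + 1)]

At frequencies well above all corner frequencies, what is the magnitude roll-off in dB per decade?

-60 dB/decade

Each pole contributes −20 dB/decade at high frequency; each zero contributes +20 dB/decade.
Net: 0 zero(s) − 3 pole(s) → -60 dB/decade.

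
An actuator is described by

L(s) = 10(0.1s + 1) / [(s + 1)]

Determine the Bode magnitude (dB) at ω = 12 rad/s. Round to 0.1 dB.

2.3 dB

At ω = 12 rad/s:
zero (1 + j12·0.1) = 1 + j1.2 → |·| ≈ 1.562, ∠ ≈ 50.19°
pole (1 + j12·1) = 1 + j12 → |·| ≈ 12.042, ∠ ≈ 85.24°
|L| = 10 · 1.562 / (12.042) ≈ 1.2971
Gain = 20 log₁₀(1.2971) ≈ 2.26 dB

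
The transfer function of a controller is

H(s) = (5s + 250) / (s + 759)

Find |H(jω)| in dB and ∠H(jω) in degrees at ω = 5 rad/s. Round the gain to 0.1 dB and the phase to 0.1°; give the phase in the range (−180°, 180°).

-9.6 dB, 5.3°

Substitute s = j5:
Numerator: 5(j5) + 250 = 250 + j25
Denominator: (j5) + 759 = 759 + j5
|N| = √(250² + 25²) ≈ 251.25, ∠N ≈ 5.71°
|D| = √(759² + 5²) ≈ 759.02, ∠D ≈ 0.38°
|H| = 251.25 / 759.02 ≈ 0.33102
Gain = 20 log₁₀(0.33102) ≈ -9.60 dB
∠H = 5.71° − 0.38° = 5.33°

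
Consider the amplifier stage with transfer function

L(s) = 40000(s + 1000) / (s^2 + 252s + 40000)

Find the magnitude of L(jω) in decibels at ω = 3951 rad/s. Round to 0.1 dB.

At s = jω = j3951:
zero (s+1000): 1000 + j3951 → |·| = √(1000²+3951²) = √16610401 ≈ 4075.6, ∠ = arctan(3951/1000) ≈ 75.80°
quadratic: (j3951)² + 252·j3951 + 40000 = -15570401 + j995652 → |·| ≈ 1.5602e+07, ∠ ≈ 176.34°
|L| = 40000 · 4075.6 / 1.5602e+07 ≈ 10.449
Gain = 20 log₁₀(10.449) ≈ 20.38 dB

20.4 dB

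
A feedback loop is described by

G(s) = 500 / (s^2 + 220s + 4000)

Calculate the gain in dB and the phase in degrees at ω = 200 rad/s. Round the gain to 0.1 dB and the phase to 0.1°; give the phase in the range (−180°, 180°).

Substitute s = j200:
Numerator: 500 = 500 + j0
Denominator: (j200)^2 + 220(j200) + 4000 = -36000 + j44000
|N| = √(500² + 0²) ≈ 500, ∠N ≈ 0.00°
|D| = √(36000² + 44000²) ≈ 56851, ∠D ≈ 129.29°
|G| = 500 / 56851 ≈ 0.0087949
Gain = 20 log₁₀(0.0087949) ≈ -41.12 dB
∠G = 0.00° − 129.29° = -129.29°

-41.1 dB, -129.3°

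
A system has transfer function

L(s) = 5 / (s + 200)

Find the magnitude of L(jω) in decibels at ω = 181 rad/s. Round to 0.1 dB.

-34.6 dB

Substitute s = j181:
Numerator: 5 = 5 + j0
Denominator: (j181) + 200 = 200 + j181
|N| = √(5² + 0²) ≈ 5, ∠N ≈ 0.00°
|D| = √(200² + 181²) ≈ 269.74, ∠D ≈ 42.15°
|L| = 5 / 269.74 ≈ 0.018536
Gain = 20 log₁₀(0.018536) ≈ -34.64 dB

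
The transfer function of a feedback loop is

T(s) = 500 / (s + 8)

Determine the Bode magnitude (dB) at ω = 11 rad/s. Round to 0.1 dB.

Substitute s = j11:
Numerator: 500 = 500 + j0
Denominator: (j11) + 8 = 8 + j11
|N| = √(500² + 0²) ≈ 500, ∠N ≈ 0.00°
|D| = √(8² + 11²) ≈ 13.601, ∠D ≈ 53.97°
|T| = 500 / 13.601 ≈ 36.762
Gain = 20 log₁₀(36.762) ≈ 31.31 dB

31.3 dB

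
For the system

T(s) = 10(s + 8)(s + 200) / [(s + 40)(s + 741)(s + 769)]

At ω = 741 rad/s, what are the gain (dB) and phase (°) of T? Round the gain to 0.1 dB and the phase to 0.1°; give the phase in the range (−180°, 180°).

-43.3 dB, -11.6°

At s = jω = j741:
zero (s+8): 8 + j741 → |·| = √(8²+741²) = √549145 ≈ 741.04, ∠ = arctan(741/8) ≈ 89.38°
zero (s+200): 200 + j741 → |·| = √(200²+741²) = √589081 ≈ 767.52, ∠ = arctan(741/200) ≈ 74.90°
pole (s+40): 40 + j741 → |·| = √(40²+741²) = √550681 ≈ 742.08, ∠ = arctan(741/40) ≈ 86.91°
pole (s+741): 741 + j741 → |·| = √(741²+741²) = √1098162 ≈ 1047.9, ∠ = arctan(741/741) ≈ 45.00°
pole (s+769): 769 + j741 → |·| = √(769²+741²) = √1140442 ≈ 1067.9, ∠ = arctan(741/769) ≈ 43.94°
|T| = 10 · 5.6876e+05 / 8.3043e+08 ≈ 0.006849
Gain = 20 log₁₀(0.006849) ≈ -43.29 dB
∠T = 164.28° − 175.85° = -11.57°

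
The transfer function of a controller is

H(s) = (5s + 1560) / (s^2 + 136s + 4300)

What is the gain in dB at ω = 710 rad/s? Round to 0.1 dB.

-42.4 dB

Substitute s = j710:
Numerator: 5(j710) + 1560 = 1560 + j3550
Denominator: (j710)^2 + 136(j710) + 4300 = -499800 + j96560
|N| = √(1560² + 3550²) ≈ 3877.6, ∠N ≈ 66.28°
|D| = √(499800² + 96560²) ≈ 5.0904e+05, ∠D ≈ 169.07°
|H| = 3877.6 / 5.0904e+05 ≈ 0.0076175
Gain = 20 log₁₀(0.0076175) ≈ -42.36 dB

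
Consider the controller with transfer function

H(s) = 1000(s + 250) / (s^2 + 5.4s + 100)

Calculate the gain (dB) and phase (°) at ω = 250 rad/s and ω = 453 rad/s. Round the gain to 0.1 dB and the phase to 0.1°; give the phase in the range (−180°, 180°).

At s = jω = j250:
zero (s+250): 250 + j250 → |·| = √(250²+250²) = √125000 ≈ 353.55, ∠ = arctan(250/250) ≈ 45.00°
quadratic: (j250)² + 5.4·j250 + 100 = -62400 + j1350 → |·| ≈ 62415, ∠ ≈ 178.76°
|H| = 1000 · 353.55 / 62415 ≈ 5.6645
Gain = 20 log₁₀(5.6645) ≈ 15.06 dB
∠H = 45.00° − 178.76° = -133.76°

At s = jω = j453:
zero (s+250): 250 + j453 → |·| = √(250²+453²) = √267709 ≈ 517.41, ∠ = arctan(453/250) ≈ 61.11°
quadratic: (j453)² + 5.4·j453 + 100 = -205109 + j2446.2 → |·| ≈ 2.0512e+05, ∠ ≈ 179.32°
|H| = 1000 · 517.41 / 2.0512e+05 ≈ 2.5225
Gain = 20 log₁₀(2.5225) ≈ 8.04 dB
∠H = 61.11° − 179.32° = -118.21°

ω = 250: 15.1 dB, -133.8°; ω = 453: 8.0 dB, -118.2°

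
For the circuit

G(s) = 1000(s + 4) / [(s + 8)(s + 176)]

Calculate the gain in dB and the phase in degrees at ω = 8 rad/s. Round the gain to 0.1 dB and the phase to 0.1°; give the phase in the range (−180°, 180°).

At s = jω = j8:
zero (s+4): 4 + j8 → |·| = √(4²+8²) = √80 ≈ 8.9443, ∠ = arctan(8/4) ≈ 63.43°
pole (s+8): 8 + j8 → |·| = √(8²+8²) = √128 ≈ 11.314, ∠ = arctan(8/8) ≈ 45.00°
pole (s+176): 176 + j8 → |·| = √(176²+8²) = √31040 ≈ 176.18, ∠ = arctan(8/176) ≈ 2.60°
|G| = 1000 · 8.9443 / 1993.3 ≈ 4.4872
Gain = 20 log₁₀(4.4872) ≈ 13.04 dB
∠G = 63.43° − 47.60° = 15.83°

13.0 dB, 15.8°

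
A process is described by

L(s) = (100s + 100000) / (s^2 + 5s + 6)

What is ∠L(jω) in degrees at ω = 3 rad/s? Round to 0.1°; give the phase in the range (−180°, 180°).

Substitute s = j3:
Numerator: 100(j3) + 100000 = 100000 + j300
Denominator: (j3)^2 + 5(j3) + 6 = -3 + j15
|N| = √(100000² + 300²) ≈ 1e+05, ∠N ≈ 0.17°
|D| = √(3² + 15²) ≈ 15.297, ∠D ≈ 101.31°
∠L = 0.17° − 101.31° = -101.14°

-101.1°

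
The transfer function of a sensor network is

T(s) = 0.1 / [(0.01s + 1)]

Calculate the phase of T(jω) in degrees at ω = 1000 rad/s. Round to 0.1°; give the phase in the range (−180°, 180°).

At ω = 1000 rad/s:
pole (1 + j1000·0.01) = 1 + j10 → |·| ≈ 10.05, ∠ ≈ 84.29°
∠T = (0°) − (84.29°) = -84.29°

-84.3°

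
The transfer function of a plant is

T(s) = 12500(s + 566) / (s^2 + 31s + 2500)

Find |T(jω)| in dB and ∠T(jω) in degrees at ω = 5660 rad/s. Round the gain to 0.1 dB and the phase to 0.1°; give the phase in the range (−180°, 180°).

6.9 dB, -95.4°

At s = jω = j5660:
zero (s+566): 566 + j5660 → |·| = √(566²+5660²) = √32355956 ≈ 5688.2, ∠ = arctan(5660/566) ≈ 84.29°
quadratic: (j5660)² + 31·j5660 + 2500 = -32033100 + j175460 → |·| ≈ 3.2034e+07, ∠ ≈ 179.69°
|T| = 12500 · 5688.2 / 3.2034e+07 ≈ 2.2196
Gain = 20 log₁₀(2.2196) ≈ 6.93 dB
∠T = 84.29° − 179.69° = -95.40°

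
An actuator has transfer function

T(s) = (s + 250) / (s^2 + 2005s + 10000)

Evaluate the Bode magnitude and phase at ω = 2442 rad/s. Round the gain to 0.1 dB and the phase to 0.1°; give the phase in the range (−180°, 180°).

Substitute s = j2442:
Numerator: (j2442) + 250 = 250 + j2442
Denominator: (j2442)^2 + 2005(j2442) + 10000 = -5953364 + j4896210
|N| = √(250² + 2442²) ≈ 2454.8, ∠N ≈ 84.15°
|D| = √(5953364² + 4896210²) ≈ 7.7081e+06, ∠D ≈ 140.57°
|T| = 2454.8 / 7.7081e+06 ≈ 0.00031847
Gain = 20 log₁₀(0.00031847) ≈ -69.94 dB
∠T = 84.15° − 140.57° = -56.42°

-69.9 dB, -56.4°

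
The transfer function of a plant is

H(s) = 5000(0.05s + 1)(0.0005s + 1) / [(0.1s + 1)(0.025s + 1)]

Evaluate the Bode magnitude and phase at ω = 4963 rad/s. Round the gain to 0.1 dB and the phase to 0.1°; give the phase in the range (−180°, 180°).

34.6 dB, -21.6°

At ω = 4963 rad/s:
zero (1 + j4963·0.05) = 1 + j248.15 → |·| ≈ 248.15, ∠ ≈ 89.77°
zero (1 + j4963·0.0005) = 1 + j2.4815 → |·| ≈ 2.6754, ∠ ≈ 68.05°
pole (1 + j4963·0.1) = 1 + j496.3 → |·| ≈ 496.3, ∠ ≈ 89.88°
pole (1 + j4963·0.025) = 1 + j124.075 → |·| ≈ 124.08, ∠ ≈ 89.54°
|H| = 5000 · 248.15 · 2.6754 / (496.3 · 124.08) ≈ 53.905
Gain = 20 log₁₀(53.905) ≈ 34.63 dB
∠H = (89.77° + 68.05°) − (89.88° + 89.54°) = -21.60°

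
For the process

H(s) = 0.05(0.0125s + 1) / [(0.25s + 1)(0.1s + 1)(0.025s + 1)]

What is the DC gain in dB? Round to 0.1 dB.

H(0) = 0.05 · 1 / 1 = 0.05
20 log₁₀(0.05) ≈ -26.02 dB

-26.0 dB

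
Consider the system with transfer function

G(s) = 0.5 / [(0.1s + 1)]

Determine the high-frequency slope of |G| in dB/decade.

Each pole contributes −20 dB/decade at high frequency; each zero contributes +20 dB/decade.
Net: 0 zero(s) − 1 pole(s) → -20 dB/decade.

-20 dB/decade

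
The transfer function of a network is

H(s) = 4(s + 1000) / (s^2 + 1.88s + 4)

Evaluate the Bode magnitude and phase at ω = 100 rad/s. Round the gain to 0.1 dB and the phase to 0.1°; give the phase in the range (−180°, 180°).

-7.9 dB, -173.2°

At s = jω = j100:
zero (s+1000): 1000 + j100 → |·| = √(1000²+100²) = √1010000 ≈ 1005, ∠ = arctan(100/1000) ≈ 5.71°
quadratic: (j100)² + 1.88·j100 + 4 = -9996 + j188 → |·| ≈ 9997.8, ∠ ≈ 178.92°
|H| = 4 · 1005 / 9997.8 ≈ 0.40209
Gain = 20 log₁₀(0.40209) ≈ -7.91 dB
∠H = 5.71° − 178.92° = -173.21°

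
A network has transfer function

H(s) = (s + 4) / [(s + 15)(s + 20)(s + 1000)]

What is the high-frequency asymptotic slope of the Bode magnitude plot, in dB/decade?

Each pole contributes −20 dB/decade at high frequency; each zero contributes +20 dB/decade.
Net: 1 zero(s) − 3 pole(s) → -40 dB/decade.

-40 dB/decade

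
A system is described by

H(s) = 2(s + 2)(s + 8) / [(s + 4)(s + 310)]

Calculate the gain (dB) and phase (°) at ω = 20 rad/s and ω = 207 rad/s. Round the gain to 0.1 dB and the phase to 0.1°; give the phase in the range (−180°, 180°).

At s = jω = j20:
zero (s+2): 2 + j20 → |·| = √(2²+20²) = √404 ≈ 20.1, ∠ = arctan(20/2) ≈ 84.29°
zero (s+8): 8 + j20 → |·| = √(8²+20²) = √464 ≈ 21.541, ∠ = arctan(20/8) ≈ 68.20°
pole (s+4): 4 + j20 → |·| = √(4²+20²) = √416 ≈ 20.396, ∠ = arctan(20/4) ≈ 78.69°
pole (s+310): 310 + j20 → |·| = √(310²+20²) = √96500 ≈ 310.64, ∠ = arctan(20/310) ≈ 3.69°
|H| = 2 · 432.97 / 6335.8 ≈ 0.13667
Gain = 20 log₁₀(0.13667) ≈ -17.29 dB
∠H = 152.49° − 82.38° = 70.11°

At s = jω = j207:
zero (s+2): 2 + j207 → |·| = √(2²+207²) = √42853 ≈ 207.01, ∠ = arctan(207/2) ≈ 89.45°
zero (s+8): 8 + j207 → |·| = √(8²+207²) = √42913 ≈ 207.15, ∠ = arctan(207/8) ≈ 87.79°
pole (s+4): 4 + j207 → |·| = √(4²+207²) = √42865 ≈ 207.04, ∠ = arctan(207/4) ≈ 88.89°
pole (s+310): 310 + j207 → |·| = √(310²+207²) = √138949 ≈ 372.76, ∠ = arctan(207/310) ≈ 33.73°
|H| = 2 · 42882 / 77176 ≈ 1.1113
Gain = 20 log₁₀(1.1113) ≈ 0.92 dB
∠H = 177.24° − 122.62° = 54.62°

ω = 20: -17.3 dB, 70.1°; ω = 207: 0.9 dB, 54.6°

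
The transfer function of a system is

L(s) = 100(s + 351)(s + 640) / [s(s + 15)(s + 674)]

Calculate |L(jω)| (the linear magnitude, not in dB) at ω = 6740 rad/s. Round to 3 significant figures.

At s = jω = j6740:
zero (s+351): 351 + j6740 → |·| = √(351²+6740²) = √45550801 ≈ 6749.1, ∠ = arctan(6740/351) ≈ 87.02°
zero (s+640): 640 + j6740 → |·| = √(640²+6740²) = √45837200 ≈ 6770.3, ∠ = arctan(6740/640) ≈ 84.58°
pole (s+15): 15 + j6740 → |·| = √(15²+6740²) = √45427825 ≈ 6740, ∠ = arctan(6740/15) ≈ 89.87°
pole (s+674): 674 + j6740 → |·| = √(674²+6740²) = √45881876 ≈ 6773.6, ∠ = arctan(6740/674) ≈ 84.29°
pole at origin: |s| = 6740, ∠ = 90.00° (in denominator)
|L| = 100 · 4.5693e+07 / 3.0771e+11 ≈ 0.014849

0.0148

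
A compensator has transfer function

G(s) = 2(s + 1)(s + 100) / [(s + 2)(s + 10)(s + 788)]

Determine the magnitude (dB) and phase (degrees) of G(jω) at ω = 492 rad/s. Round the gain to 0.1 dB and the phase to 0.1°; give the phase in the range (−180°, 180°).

-53.2 dB, -42.2°

At s = jω = j492:
zero (s+1): 1 + j492 → |·| = √(1²+492²) = √242065 ≈ 492, ∠ = arctan(492/1) ≈ 89.88°
zero (s+100): 100 + j492 → |·| = √(100²+492²) = √252064 ≈ 502.06, ∠ = arctan(492/100) ≈ 78.51°
pole (s+2): 2 + j492 → |·| = √(2²+492²) = √242068 ≈ 492, ∠ = arctan(492/2) ≈ 89.77°
pole (s+10): 10 + j492 → |·| = √(10²+492²) = √242164 ≈ 492.1, ∠ = arctan(492/10) ≈ 88.84°
pole (s+788): 788 + j492 → |·| = √(788²+492²) = √863008 ≈ 928.98, ∠ = arctan(492/788) ≈ 31.98°
|G| = 2 · 2.4701e+05 / 2.2492e+08 ≈ 0.0021964
Gain = 20 log₁₀(0.0021964) ≈ -53.17 dB
∠G = 168.39° − 210.59° = -42.20°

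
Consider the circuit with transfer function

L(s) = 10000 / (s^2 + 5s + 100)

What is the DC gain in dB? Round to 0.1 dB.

L(0) = 10000 / 100 = 100
20 log₁₀(100) ≈ 40.00 dB

40.0 dB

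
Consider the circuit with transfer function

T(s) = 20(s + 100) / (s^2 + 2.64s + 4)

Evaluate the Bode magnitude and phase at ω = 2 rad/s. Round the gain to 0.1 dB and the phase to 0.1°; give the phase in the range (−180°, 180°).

51.6 dB, -88.9°

At s = jω = j2:
zero (s+100): 100 + j2 → |·| = √(100²+2²) = √10004 ≈ 100.02, ∠ = arctan(2/100) ≈ 1.15°
quadratic: (j2)² + 2.64·j2 + 4 = 0 + j5.28 → |·| ≈ 5.28, ∠ ≈ 90.00°
|T| = 20 · 100.02 / 5.28 ≈ 378.86
Gain = 20 log₁₀(378.86) ≈ 51.57 dB
∠T = 1.15° − 90.00° = -88.85°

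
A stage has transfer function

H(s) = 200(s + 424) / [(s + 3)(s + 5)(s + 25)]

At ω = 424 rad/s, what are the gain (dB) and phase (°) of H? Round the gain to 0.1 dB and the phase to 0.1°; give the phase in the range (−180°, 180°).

-56.1 dB, 139.5°

At s = jω = j424:
zero (s+424): 424 + j424 → |·| = √(424²+424²) = √359552 ≈ 599.63, ∠ = arctan(424/424) ≈ 45.00°
pole (s+3): 3 + j424 → |·| = √(3²+424²) = √179785 ≈ 424.01, ∠ = arctan(424/3) ≈ 89.59°
pole (s+5): 5 + j424 → |·| = √(5²+424²) = √179801 ≈ 424.03, ∠ = arctan(424/5) ≈ 89.32°
pole (s+25): 25 + j424 → |·| = √(25²+424²) = √180401 ≈ 424.74, ∠ = arctan(424/25) ≈ 86.63°
|H| = 200 · 599.63 / 7.6365e+07 ≈ 0.0015704
Gain = 20 log₁₀(0.0015704) ≈ -56.08 dB
∠H = 45.00° − 265.54° = -220.54° ≡ 139.46° (principal value)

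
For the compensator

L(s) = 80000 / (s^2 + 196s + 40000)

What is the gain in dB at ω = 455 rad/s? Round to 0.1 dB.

-7.5 dB

At s = jω = j455:
quadratic: (j455)² + 196·j455 + 40000 = -167025 + j89180 → |·| ≈ 1.8934e+05, ∠ ≈ 151.90°
|L| = 80000 / 1.8934e+05 ≈ 0.42252
Gain = 20 log₁₀(0.42252) ≈ -7.48 dB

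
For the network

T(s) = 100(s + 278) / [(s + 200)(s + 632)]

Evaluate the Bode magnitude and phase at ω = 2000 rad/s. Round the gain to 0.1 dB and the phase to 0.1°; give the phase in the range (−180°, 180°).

At s = jω = j2000:
zero (s+278): 278 + j2000 → |·| = √(278²+2000²) = √4077284 ≈ 2019.2, ∠ = arctan(2000/278) ≈ 82.09°
pole (s+200): 200 + j2000 → |·| = √(200²+2000²) = √4040000 ≈ 2010, ∠ = arctan(2000/200) ≈ 84.29°
pole (s+632): 632 + j2000 → |·| = √(632²+2000²) = √4399424 ≈ 2097.5, ∠ = arctan(2000/632) ≈ 72.46°
|T| = 100 · 2019.2 / 4.216e+06 ≈ 0.047894
Gain = 20 log₁₀(0.047894) ≈ -26.39 dB
∠T = 82.09° − 156.75° = -74.66°

-26.4 dB, -74.7°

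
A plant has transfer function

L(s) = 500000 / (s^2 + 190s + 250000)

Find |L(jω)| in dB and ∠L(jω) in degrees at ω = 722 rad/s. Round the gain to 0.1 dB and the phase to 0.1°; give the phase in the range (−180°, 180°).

4.3 dB, -153.2°

At s = jω = j722:
quadratic: (j722)² + 190·j722 + 250000 = -271284 + j137180 → |·| ≈ 3.04e+05, ∠ ≈ 153.18°
|L| = 500000 / 3.04e+05 ≈ 1.6447
Gain = 20 log₁₀(1.6447) ≈ 4.32 dB
∠L = 0.00° − 153.18° = -153.18°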